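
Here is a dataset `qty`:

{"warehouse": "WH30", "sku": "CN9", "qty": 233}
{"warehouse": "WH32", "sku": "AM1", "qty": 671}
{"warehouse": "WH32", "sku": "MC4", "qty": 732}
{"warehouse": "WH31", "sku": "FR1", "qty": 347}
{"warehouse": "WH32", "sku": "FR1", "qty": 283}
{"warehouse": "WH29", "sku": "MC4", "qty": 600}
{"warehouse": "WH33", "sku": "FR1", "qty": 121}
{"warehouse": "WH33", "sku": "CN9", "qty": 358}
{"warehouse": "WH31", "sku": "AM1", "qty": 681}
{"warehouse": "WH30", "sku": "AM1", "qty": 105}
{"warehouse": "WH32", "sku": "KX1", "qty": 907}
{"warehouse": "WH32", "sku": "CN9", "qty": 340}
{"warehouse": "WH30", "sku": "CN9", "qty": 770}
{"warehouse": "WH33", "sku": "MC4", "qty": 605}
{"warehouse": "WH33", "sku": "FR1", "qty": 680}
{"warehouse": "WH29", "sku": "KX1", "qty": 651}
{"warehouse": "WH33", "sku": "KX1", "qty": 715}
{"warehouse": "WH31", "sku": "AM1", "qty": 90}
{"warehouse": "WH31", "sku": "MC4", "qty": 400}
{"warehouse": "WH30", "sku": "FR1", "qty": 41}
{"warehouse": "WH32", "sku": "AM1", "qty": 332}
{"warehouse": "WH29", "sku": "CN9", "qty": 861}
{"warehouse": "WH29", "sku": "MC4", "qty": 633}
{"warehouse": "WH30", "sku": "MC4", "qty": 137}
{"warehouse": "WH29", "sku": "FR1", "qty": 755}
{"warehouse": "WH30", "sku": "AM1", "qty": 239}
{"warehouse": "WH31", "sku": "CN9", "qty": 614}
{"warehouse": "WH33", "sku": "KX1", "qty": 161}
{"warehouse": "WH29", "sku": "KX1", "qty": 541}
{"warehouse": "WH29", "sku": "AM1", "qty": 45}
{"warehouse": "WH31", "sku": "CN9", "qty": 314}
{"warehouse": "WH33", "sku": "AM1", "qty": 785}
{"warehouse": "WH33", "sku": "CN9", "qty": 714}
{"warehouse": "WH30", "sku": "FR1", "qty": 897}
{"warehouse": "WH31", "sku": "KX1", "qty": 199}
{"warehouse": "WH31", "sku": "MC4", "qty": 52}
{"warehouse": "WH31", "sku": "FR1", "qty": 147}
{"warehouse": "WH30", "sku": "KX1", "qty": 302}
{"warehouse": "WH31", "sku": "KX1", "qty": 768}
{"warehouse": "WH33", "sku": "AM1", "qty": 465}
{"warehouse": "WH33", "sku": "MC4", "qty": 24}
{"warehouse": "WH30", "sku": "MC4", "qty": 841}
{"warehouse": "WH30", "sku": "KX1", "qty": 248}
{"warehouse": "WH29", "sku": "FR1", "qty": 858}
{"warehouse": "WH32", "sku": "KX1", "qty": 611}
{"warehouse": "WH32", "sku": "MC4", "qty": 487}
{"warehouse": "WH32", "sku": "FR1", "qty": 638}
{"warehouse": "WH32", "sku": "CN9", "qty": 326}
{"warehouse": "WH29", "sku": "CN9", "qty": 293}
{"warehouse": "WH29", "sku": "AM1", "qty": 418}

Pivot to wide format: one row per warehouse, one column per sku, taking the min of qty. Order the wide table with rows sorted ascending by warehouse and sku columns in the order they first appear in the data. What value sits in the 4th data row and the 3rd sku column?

487

With rows sorted ascending by warehouse, row 4 is warehouse=WH32. sku columns in first-appearance order: CN9, AM1, MC4, FR1, KX1; column 3 is MC4.
Long rows with warehouse=WH32, sku=MC4: min(732, 487) = 487.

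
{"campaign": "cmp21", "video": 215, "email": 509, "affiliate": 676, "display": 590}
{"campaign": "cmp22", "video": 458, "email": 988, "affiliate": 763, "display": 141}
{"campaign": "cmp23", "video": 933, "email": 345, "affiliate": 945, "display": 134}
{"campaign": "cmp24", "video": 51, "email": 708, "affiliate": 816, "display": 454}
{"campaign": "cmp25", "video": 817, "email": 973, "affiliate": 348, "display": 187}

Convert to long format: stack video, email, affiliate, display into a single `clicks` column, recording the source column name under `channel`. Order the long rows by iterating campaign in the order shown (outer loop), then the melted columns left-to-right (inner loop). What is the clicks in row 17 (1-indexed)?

20 rows total (5 × 4). Row 17: index ⌊(17-1)/4⌋ = 4 into campaign → cmp25; (17-1) mod 4 = 0 into the melted columns → video.
So row 17 is (cmp25, video, 817); clicks = 817.

817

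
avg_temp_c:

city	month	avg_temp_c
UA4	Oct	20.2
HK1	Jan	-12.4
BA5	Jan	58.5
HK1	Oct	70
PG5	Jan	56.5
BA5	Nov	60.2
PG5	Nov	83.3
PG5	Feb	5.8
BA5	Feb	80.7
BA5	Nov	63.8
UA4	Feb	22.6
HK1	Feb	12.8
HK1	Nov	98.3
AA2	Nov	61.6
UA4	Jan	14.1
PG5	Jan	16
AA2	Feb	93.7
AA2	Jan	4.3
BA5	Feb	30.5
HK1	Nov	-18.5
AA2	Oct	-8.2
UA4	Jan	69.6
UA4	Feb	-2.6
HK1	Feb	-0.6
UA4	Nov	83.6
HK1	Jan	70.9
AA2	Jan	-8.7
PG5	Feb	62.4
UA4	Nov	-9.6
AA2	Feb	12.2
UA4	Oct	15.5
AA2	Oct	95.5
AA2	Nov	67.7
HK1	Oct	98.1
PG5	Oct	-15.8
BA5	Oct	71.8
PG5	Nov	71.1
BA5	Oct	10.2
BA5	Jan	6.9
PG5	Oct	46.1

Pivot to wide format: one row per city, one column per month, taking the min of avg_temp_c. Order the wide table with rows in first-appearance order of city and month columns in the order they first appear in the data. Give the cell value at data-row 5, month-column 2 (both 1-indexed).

-8.7

With rows in first-appearance order of city, row 5 is city=AA2. month columns in first-appearance order: Oct, Jan, Nov, Feb; column 2 is Jan.
Long rows with city=AA2, month=Jan: min(4.3, -8.7) = -8.7.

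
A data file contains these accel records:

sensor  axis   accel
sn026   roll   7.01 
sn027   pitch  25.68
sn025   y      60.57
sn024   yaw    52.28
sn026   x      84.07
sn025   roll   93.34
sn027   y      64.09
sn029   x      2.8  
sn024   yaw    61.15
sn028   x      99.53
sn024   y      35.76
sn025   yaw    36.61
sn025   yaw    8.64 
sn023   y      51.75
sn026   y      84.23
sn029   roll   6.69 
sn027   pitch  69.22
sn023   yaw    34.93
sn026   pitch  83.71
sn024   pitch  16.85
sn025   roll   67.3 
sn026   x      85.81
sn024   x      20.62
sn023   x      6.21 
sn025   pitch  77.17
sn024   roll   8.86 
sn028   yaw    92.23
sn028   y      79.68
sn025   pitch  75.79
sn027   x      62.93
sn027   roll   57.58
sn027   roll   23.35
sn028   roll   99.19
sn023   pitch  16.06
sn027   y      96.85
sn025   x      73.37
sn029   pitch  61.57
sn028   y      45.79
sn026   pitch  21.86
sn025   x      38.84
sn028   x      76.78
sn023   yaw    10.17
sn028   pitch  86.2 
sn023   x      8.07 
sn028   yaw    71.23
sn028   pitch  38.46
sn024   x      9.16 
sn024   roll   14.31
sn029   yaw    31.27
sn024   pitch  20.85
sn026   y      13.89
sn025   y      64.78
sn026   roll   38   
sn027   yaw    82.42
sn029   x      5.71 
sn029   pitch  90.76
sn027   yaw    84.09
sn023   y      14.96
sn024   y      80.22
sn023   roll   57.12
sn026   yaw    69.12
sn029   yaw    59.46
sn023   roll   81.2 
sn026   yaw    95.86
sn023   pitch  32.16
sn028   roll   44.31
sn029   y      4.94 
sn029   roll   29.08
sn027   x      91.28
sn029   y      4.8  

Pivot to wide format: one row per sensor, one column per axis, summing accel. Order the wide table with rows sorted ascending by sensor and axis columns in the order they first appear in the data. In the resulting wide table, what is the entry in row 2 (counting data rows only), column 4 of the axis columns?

With rows sorted ascending by sensor, row 2 is sensor=sn024. axis columns in first-appearance order: roll, pitch, y, yaw, x; column 4 is yaw.
Long rows with sensor=sn024, axis=yaw: 52.28 + 61.15 = 113.43.

113.43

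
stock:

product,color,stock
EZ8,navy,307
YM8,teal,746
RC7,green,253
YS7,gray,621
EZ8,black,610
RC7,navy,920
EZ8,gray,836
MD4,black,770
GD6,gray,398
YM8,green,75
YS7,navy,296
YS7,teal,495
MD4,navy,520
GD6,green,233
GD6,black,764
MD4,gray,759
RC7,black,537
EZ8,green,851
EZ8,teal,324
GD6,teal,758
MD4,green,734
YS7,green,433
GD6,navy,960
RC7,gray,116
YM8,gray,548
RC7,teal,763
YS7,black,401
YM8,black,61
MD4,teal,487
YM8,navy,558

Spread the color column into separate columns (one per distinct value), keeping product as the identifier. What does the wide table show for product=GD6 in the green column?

Wide layout: rows indexed by product, columns are the 5 distinct color values (navy, teal, green, gray, black).
Cell (product=GD6, color=green) draws from the long row where product=GD6 and color=green, which has stock=233.

233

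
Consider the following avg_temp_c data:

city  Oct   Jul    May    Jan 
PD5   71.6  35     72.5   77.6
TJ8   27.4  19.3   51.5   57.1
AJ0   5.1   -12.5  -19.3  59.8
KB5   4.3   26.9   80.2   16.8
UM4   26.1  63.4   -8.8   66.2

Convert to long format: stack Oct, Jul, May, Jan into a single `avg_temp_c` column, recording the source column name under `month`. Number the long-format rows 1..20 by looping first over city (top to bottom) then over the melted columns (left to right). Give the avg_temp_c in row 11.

20 rows total (5 × 4). Row 11: index ⌊(11-1)/4⌋ = 2 into city → AJ0; (11-1) mod 4 = 2 into the melted columns → May.
So row 11 is (AJ0, May, -19.3); avg_temp_c = -19.3.

-19.3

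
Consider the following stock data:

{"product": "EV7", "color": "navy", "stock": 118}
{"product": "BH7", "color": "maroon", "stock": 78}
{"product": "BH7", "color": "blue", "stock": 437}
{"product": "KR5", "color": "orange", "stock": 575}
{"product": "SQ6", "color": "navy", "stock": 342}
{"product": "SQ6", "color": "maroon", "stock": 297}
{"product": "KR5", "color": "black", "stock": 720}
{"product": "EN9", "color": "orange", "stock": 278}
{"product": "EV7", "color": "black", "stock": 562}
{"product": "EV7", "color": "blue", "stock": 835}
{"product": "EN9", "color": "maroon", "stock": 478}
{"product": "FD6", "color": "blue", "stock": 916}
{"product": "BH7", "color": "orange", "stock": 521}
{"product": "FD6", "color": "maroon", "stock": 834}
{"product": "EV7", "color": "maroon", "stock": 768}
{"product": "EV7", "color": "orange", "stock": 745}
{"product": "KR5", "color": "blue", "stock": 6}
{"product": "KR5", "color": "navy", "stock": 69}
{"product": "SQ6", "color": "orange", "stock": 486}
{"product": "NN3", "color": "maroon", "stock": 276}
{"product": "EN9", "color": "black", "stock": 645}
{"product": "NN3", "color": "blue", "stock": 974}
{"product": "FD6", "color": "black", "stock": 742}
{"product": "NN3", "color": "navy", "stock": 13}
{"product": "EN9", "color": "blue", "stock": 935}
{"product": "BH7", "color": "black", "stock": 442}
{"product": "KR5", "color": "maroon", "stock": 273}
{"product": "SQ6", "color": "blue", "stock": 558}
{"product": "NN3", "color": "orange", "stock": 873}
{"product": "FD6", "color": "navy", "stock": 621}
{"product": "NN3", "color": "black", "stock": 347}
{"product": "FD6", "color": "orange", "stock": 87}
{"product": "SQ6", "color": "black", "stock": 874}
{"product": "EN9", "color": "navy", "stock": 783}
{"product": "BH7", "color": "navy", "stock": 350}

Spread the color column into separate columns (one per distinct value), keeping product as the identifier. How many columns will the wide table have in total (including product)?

6

1 column for product plus 5 distinct color values → 6 columns.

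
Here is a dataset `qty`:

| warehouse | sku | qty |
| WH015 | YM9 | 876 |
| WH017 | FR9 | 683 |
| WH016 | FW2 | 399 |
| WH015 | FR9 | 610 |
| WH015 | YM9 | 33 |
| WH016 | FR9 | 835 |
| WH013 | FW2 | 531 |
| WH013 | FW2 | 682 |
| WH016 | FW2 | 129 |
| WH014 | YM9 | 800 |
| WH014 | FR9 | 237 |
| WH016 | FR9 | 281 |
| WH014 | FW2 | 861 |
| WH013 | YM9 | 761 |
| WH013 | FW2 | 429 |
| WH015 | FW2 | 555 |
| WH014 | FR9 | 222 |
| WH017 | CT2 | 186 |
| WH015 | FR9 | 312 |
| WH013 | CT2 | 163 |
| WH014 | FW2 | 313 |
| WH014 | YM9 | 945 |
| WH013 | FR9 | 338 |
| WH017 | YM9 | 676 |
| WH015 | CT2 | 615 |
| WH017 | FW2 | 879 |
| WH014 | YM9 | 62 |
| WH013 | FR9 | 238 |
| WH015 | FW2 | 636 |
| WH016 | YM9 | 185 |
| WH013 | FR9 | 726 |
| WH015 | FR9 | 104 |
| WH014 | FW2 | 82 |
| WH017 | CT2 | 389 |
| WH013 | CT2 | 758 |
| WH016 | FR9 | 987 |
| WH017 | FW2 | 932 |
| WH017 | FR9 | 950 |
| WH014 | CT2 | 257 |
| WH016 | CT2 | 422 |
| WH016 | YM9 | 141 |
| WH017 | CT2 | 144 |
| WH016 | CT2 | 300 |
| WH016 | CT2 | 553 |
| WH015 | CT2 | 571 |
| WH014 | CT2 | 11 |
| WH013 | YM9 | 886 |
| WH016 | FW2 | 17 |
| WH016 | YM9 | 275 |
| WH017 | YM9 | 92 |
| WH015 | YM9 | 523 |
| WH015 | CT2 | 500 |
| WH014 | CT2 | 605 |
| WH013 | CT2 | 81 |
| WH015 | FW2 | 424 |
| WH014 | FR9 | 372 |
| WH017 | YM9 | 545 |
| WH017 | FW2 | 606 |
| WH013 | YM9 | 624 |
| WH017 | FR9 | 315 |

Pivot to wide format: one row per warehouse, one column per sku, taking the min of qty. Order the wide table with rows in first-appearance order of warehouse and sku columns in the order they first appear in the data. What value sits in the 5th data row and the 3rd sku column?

With rows in first-appearance order of warehouse, row 5 is warehouse=WH014. sku columns in first-appearance order: YM9, FR9, FW2, CT2; column 3 is FW2.
Long rows with warehouse=WH014, sku=FW2: min(861, 313, 82) = 82.

82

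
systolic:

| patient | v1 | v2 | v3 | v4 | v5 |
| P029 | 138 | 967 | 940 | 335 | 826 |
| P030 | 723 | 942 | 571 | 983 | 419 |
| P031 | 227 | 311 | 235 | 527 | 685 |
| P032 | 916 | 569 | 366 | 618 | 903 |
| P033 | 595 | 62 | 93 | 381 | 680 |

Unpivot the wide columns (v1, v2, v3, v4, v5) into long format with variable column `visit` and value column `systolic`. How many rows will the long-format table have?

25

5 patient values × 5 melted columns = 25 rows.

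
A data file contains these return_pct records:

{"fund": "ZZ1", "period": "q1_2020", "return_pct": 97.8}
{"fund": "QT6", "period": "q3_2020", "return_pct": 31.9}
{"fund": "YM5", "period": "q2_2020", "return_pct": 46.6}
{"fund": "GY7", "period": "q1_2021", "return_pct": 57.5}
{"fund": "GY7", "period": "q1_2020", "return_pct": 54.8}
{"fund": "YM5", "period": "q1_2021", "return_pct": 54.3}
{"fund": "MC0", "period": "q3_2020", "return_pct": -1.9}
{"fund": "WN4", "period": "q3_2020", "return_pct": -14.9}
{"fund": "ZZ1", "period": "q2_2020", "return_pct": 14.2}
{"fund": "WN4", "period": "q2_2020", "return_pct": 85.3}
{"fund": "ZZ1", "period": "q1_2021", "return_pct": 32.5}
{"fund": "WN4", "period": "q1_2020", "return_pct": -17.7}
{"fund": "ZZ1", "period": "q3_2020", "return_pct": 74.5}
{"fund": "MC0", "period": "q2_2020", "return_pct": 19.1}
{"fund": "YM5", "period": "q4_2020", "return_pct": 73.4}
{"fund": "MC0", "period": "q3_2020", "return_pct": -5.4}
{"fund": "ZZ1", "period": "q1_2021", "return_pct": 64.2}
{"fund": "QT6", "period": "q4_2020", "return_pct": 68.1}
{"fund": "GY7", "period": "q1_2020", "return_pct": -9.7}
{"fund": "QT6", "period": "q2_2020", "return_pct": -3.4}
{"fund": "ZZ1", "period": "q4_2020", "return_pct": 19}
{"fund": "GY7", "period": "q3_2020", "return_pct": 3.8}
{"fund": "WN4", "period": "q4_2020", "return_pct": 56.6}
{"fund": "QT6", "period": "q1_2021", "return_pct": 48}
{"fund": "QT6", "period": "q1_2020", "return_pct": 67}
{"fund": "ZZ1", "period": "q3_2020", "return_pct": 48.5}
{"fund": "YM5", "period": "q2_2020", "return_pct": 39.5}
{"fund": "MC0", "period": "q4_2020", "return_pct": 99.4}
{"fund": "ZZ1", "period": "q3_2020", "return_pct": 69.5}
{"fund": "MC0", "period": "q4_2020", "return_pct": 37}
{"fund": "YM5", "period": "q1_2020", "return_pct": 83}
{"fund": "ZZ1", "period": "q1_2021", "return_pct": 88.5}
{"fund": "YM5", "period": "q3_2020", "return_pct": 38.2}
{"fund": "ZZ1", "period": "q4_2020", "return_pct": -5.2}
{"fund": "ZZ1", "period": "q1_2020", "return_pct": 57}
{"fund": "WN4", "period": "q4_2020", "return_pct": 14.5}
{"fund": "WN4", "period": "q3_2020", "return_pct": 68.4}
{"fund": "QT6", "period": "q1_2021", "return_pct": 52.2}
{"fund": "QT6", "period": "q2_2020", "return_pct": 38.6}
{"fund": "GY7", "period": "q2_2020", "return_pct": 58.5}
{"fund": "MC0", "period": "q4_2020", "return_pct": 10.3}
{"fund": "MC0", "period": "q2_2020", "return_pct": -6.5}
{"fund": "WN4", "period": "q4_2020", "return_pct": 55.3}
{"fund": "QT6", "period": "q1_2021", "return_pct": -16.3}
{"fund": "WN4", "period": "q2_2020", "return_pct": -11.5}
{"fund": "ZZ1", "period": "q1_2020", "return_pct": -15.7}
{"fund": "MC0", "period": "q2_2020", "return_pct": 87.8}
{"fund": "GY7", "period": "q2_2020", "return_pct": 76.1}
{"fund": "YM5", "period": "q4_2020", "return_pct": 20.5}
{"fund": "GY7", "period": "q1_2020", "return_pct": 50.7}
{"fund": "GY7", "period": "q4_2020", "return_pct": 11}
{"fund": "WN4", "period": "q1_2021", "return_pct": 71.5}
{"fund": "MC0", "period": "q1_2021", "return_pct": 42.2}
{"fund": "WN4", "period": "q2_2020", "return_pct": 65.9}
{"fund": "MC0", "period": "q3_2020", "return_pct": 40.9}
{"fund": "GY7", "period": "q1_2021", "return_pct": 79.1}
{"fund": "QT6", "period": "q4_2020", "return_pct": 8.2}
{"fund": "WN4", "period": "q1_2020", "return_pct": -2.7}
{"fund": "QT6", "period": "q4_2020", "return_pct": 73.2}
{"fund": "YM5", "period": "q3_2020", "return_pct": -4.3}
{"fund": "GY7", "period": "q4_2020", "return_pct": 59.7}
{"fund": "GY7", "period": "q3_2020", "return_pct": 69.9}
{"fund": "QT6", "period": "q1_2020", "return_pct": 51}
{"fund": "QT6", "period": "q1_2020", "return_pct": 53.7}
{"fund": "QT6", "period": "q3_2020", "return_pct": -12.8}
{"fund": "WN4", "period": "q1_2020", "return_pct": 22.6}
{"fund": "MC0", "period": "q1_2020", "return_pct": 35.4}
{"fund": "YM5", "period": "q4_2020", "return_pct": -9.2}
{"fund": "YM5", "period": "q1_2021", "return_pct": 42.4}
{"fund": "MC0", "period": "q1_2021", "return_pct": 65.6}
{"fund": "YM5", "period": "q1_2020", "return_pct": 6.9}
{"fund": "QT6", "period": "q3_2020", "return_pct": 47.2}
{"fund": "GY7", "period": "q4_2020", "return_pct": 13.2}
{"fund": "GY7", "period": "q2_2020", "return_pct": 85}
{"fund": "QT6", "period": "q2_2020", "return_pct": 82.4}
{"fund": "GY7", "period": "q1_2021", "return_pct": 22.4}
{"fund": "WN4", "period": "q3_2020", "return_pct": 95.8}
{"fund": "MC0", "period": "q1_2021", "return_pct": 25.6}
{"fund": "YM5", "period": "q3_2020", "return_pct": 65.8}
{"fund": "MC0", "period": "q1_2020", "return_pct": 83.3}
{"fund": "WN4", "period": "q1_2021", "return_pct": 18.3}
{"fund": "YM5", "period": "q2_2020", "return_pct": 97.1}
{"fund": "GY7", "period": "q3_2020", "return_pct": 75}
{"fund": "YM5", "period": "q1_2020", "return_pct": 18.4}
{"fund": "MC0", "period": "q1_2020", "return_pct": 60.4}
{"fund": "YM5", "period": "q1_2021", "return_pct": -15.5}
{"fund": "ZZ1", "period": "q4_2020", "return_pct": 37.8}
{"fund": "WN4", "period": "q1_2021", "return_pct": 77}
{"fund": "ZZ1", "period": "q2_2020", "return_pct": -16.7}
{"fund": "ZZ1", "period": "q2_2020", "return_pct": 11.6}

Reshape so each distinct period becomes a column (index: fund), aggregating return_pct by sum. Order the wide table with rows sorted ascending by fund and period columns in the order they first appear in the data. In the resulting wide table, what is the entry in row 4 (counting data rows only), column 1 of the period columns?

2.2

With rows sorted ascending by fund, row 4 is fund=WN4. period columns in first-appearance order: q1_2020, q3_2020, q2_2020, q1_2021, q4_2020; column 1 is q1_2020.
Long rows with fund=WN4, period=q1_2020: -17.7 + -2.7 + 22.6 = 2.2.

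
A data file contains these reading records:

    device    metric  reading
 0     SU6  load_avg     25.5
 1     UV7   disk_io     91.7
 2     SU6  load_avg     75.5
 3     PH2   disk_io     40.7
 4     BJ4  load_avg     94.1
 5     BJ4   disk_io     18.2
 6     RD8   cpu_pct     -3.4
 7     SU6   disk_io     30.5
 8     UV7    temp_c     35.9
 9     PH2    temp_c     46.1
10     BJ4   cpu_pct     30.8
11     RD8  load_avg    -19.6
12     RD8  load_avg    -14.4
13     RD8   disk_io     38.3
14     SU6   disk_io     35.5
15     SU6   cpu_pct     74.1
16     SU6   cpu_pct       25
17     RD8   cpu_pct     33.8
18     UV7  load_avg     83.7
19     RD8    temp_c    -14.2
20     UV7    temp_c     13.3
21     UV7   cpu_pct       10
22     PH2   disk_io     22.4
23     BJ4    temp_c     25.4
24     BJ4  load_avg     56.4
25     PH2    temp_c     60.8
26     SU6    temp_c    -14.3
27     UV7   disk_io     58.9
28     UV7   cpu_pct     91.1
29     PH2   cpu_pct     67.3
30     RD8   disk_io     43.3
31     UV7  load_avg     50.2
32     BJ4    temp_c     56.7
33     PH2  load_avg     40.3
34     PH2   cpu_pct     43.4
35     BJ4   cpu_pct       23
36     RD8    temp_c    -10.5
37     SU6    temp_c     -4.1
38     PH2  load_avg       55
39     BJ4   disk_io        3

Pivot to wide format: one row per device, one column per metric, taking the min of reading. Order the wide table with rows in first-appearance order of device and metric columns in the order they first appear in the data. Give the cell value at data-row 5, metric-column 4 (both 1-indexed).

-14.2

With rows in first-appearance order of device, row 5 is device=RD8. metric columns in first-appearance order: load_avg, disk_io, cpu_pct, temp_c; column 4 is temp_c.
Long rows with device=RD8, metric=temp_c: min(-14.2, -10.5) = -14.2.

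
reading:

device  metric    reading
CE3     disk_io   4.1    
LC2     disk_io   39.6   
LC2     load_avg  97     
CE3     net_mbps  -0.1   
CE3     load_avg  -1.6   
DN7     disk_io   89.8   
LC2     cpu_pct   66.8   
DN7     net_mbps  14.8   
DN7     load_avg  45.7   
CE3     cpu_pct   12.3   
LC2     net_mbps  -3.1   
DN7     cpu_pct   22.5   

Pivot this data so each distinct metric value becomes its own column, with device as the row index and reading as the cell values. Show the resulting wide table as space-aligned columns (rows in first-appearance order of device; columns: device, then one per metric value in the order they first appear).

Columns: device plus the 4 distinct metric values (disk_io, load_avg, net_mbps, cpu_pct).
For example, row CE3 column disk_io takes reading=4.1 from the long row (CE3, disk_io).

device  disk_io  load_avg  net_mbps  cpu_pct
CE3     4.1      -1.6      -0.1      12.3   
LC2     39.6     97        -3.1      66.8   
DN7     89.8     45.7      14.8      22.5   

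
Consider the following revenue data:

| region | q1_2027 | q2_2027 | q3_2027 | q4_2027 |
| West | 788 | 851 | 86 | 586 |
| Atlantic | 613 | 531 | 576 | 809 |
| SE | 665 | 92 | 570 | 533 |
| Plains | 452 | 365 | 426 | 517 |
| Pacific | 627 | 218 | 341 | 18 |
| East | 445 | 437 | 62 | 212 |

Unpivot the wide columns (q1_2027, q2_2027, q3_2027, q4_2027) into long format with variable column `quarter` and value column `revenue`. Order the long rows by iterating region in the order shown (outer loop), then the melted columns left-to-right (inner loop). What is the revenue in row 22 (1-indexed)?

24 rows total (6 × 4). Row 22: index ⌊(22-1)/4⌋ = 5 into region → East; (22-1) mod 4 = 1 into the melted columns → q2_2027.
So row 22 is (East, q2_2027, 437); revenue = 437.

437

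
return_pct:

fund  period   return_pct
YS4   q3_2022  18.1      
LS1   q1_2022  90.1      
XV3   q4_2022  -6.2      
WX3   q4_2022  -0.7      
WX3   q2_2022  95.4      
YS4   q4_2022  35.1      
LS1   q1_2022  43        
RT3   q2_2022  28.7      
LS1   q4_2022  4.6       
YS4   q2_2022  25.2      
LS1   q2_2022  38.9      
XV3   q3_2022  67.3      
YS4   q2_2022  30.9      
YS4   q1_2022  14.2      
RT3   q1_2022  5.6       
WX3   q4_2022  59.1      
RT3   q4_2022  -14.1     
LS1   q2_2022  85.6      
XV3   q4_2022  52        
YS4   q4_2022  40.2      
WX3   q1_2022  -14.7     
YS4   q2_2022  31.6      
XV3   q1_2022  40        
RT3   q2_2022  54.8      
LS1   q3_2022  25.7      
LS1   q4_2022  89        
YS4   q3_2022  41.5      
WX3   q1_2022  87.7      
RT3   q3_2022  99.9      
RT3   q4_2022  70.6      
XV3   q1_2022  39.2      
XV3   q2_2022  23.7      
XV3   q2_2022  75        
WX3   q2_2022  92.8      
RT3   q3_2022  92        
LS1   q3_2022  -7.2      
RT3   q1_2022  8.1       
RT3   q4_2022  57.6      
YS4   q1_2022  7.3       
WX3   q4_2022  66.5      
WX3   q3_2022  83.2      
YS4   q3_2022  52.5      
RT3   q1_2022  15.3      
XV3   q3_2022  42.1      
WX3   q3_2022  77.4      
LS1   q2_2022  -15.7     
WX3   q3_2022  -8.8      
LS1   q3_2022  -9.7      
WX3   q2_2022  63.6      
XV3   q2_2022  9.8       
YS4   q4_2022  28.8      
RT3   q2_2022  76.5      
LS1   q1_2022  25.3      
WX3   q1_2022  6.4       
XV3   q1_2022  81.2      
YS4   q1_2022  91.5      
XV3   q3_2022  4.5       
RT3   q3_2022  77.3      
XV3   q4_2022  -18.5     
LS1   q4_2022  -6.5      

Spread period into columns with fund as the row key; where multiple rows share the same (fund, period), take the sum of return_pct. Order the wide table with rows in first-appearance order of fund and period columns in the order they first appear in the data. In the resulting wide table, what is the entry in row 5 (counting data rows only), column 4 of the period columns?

160

With rows in first-appearance order of fund, row 5 is fund=RT3. period columns in first-appearance order: q3_2022, q1_2022, q4_2022, q2_2022; column 4 is q2_2022.
Long rows with fund=RT3, period=q2_2022: 28.7 + 54.8 + 76.5 = 160.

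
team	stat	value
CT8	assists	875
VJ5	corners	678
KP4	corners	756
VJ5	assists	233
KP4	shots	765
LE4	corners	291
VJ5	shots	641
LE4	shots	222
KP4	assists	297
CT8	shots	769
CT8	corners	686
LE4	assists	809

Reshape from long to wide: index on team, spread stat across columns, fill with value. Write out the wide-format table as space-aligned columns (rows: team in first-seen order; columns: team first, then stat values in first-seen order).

team  assists  corners  shots
CT8   875      686      769  
VJ5   233      678      641  
KP4   297      756      765  
LE4   809      291      222  

Columns: team plus the 3 distinct stat values (assists, corners, shots).
For example, row CT8 column assists takes value=875 from the long row (CT8, assists).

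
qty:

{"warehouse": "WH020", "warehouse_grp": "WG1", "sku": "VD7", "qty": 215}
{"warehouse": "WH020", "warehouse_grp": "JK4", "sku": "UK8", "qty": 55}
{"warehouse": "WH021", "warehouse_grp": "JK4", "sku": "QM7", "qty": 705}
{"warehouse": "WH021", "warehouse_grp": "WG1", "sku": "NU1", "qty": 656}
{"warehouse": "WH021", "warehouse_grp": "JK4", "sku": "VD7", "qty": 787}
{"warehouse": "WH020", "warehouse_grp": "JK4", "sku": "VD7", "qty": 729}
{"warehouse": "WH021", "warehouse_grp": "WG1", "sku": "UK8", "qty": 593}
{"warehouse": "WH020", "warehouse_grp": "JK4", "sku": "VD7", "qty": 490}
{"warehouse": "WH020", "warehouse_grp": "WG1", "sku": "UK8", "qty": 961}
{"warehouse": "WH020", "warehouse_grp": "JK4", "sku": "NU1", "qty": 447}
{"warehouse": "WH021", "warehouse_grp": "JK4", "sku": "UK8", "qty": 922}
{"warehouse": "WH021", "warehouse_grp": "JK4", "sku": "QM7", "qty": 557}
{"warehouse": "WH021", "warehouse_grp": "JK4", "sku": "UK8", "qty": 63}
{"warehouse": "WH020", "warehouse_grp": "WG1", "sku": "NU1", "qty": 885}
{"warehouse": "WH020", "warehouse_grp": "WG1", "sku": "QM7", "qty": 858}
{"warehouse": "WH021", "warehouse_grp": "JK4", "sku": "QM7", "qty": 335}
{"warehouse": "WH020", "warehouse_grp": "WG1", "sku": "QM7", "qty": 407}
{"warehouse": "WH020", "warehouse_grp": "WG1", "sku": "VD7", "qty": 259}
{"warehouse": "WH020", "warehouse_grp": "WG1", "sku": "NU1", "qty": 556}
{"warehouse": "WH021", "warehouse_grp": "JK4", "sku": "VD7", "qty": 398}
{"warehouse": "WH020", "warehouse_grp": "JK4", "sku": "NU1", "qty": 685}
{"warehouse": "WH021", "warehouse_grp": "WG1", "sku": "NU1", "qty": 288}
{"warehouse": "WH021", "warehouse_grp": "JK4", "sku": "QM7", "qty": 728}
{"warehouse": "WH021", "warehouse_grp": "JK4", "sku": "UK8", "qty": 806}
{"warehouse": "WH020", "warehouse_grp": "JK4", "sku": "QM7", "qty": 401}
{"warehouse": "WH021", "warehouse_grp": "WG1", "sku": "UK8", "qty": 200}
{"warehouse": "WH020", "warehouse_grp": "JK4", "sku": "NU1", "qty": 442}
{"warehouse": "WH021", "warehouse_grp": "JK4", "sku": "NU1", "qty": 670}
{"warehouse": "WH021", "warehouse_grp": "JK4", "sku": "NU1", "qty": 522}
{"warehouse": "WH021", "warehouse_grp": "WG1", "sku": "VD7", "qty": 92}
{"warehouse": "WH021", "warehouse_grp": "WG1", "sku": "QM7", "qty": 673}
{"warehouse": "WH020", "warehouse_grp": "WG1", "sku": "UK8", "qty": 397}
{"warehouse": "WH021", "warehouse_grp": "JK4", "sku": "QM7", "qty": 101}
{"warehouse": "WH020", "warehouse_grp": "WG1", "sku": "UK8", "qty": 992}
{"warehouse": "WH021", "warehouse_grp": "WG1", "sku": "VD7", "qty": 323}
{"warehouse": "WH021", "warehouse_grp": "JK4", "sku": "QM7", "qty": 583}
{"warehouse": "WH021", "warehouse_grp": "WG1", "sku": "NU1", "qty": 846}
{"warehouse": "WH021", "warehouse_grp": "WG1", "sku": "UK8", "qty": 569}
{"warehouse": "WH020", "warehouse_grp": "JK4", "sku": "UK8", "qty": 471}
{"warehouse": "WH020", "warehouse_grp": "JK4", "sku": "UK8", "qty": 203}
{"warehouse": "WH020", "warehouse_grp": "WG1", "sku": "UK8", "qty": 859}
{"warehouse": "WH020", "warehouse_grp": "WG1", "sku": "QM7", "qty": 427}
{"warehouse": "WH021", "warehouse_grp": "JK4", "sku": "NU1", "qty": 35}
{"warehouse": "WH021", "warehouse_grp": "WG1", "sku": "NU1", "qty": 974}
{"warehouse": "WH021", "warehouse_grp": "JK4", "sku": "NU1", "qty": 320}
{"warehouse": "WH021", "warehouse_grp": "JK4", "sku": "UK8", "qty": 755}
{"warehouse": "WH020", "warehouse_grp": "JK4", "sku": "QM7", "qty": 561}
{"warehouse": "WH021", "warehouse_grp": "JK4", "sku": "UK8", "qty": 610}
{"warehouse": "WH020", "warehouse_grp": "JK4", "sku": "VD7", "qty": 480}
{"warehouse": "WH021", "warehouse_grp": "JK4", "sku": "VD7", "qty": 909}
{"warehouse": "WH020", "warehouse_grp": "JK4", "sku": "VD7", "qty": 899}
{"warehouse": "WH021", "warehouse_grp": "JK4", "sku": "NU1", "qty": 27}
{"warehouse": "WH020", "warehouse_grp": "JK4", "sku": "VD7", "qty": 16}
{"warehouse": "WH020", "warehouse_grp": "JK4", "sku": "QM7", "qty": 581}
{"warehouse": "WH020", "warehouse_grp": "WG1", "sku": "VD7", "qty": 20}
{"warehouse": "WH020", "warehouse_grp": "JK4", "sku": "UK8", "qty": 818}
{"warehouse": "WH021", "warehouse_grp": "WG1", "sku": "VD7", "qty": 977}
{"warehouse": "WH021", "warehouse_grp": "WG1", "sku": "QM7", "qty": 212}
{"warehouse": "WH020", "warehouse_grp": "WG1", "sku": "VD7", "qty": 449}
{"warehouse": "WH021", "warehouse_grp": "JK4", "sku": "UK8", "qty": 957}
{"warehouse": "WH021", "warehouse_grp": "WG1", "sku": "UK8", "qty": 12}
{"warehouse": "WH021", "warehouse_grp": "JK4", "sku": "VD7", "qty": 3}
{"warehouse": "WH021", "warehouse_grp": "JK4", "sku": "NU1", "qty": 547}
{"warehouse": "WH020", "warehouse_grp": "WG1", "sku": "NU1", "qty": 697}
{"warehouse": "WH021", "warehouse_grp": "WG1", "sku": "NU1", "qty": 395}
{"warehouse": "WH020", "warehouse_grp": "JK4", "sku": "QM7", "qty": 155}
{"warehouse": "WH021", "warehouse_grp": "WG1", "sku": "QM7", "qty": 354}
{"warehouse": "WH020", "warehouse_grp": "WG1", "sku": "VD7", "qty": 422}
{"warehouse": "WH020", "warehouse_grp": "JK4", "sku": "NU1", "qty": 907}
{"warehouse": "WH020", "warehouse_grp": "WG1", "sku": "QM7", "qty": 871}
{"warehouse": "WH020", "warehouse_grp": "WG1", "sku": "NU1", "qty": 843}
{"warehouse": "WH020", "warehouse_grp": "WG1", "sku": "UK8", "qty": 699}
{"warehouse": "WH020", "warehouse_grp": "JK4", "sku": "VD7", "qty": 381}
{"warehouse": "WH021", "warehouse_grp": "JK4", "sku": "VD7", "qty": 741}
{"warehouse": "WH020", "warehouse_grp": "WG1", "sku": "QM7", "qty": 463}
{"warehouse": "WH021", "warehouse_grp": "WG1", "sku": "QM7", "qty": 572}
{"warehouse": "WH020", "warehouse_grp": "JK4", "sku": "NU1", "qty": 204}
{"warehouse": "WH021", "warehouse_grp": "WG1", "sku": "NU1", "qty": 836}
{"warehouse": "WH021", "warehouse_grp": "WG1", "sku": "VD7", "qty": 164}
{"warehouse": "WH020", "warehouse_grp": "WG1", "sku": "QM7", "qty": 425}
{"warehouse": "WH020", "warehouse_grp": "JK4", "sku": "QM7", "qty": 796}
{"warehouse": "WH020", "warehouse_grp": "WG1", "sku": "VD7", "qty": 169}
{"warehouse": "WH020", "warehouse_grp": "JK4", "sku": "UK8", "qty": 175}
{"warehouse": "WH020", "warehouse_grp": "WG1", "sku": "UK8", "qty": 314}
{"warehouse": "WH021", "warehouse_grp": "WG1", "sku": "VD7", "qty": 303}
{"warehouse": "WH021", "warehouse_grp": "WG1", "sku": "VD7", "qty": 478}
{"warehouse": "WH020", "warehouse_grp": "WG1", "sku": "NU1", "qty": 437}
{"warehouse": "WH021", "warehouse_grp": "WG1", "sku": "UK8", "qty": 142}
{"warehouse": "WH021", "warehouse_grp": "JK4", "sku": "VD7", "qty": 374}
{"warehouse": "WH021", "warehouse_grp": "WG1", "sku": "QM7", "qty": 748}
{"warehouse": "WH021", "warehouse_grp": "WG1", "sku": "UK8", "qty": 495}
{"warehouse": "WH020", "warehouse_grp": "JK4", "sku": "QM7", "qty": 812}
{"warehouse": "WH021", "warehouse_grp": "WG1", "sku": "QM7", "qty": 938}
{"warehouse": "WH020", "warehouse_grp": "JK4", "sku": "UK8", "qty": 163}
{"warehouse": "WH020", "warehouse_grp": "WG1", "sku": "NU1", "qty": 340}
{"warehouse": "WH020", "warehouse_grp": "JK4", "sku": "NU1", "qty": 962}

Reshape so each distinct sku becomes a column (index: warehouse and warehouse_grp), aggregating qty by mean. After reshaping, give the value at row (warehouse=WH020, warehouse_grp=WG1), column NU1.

Rows with warehouse=WH020, warehouse_grp=WG1 and sku=NU1: qty values are 885, 556, 697, 843, 437, 340.
(885 + 556 + 697 + 843 + 437 + 340) / 6 = 626.33.

626.33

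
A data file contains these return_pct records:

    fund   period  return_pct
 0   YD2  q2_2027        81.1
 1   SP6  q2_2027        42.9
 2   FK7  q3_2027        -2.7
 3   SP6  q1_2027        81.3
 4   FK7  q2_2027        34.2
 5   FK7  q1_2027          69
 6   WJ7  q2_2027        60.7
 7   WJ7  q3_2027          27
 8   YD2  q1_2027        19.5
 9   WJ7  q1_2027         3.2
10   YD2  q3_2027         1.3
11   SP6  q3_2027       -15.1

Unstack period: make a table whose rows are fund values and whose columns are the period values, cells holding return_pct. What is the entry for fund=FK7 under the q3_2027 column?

-2.7

Wide layout: rows indexed by fund, columns are the 3 distinct period values (q2_2027, q3_2027, q1_2027).
Cell (fund=FK7, period=q3_2027) draws from the long row where fund=FK7 and period=q3_2027, which has return_pct=-2.7.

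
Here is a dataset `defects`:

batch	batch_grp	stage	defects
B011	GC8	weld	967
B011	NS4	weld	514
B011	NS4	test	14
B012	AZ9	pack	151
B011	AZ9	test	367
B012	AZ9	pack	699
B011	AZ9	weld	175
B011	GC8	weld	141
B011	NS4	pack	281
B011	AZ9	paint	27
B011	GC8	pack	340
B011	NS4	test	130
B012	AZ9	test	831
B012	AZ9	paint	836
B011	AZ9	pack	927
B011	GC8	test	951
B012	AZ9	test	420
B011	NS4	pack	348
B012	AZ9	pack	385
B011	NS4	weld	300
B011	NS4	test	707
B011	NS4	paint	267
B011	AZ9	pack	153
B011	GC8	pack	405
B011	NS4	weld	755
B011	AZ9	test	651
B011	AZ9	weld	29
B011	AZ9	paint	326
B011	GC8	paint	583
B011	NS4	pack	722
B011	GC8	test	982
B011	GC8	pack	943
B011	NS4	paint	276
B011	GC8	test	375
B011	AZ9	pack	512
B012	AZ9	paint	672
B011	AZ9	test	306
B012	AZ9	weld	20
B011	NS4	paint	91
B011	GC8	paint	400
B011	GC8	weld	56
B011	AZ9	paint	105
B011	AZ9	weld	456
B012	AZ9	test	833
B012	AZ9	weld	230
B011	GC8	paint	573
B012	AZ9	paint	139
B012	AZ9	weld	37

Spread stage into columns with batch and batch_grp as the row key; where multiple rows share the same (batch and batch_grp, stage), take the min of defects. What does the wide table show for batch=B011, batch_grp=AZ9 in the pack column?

Rows with batch=B011, batch_grp=AZ9 and stage=pack: defects values are 927, 153, 512.
min(927, 153, 512) = 153.

153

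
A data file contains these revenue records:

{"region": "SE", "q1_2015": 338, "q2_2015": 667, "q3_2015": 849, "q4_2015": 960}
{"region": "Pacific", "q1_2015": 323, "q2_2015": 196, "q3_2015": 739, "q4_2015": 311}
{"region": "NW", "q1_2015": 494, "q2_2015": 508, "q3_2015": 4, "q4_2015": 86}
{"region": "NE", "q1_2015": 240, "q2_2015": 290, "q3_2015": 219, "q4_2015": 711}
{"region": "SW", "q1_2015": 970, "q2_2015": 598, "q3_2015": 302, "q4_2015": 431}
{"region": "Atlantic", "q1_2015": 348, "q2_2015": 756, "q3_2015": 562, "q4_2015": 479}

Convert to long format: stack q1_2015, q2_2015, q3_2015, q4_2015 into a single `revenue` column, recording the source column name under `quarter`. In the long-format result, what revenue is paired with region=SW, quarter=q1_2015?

Unpivoting turns each (region, wide-column) pair into one long row.
The wide cell at row SW, column q1_2015 holds 970, so the long row (SW, q1_2015) has revenue=970.

970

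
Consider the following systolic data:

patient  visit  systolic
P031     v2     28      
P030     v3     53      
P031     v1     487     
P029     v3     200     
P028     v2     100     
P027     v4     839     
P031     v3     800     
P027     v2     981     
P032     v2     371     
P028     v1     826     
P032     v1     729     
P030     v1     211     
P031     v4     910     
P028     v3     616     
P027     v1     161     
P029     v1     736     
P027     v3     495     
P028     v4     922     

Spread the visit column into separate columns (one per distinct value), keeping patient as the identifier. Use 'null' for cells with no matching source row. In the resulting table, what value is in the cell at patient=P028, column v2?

100

The long row with patient=P028, visit=v2 has systolic=100.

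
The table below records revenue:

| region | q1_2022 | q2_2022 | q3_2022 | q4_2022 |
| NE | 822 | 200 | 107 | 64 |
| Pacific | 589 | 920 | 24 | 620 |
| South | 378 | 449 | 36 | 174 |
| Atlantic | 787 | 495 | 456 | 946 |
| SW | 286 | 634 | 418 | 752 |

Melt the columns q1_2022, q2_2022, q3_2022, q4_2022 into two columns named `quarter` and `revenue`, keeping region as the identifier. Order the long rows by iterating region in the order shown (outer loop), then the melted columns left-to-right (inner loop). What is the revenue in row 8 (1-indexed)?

20 rows total (5 × 4). Row 8: index ⌊(8-1)/4⌋ = 1 into region → Pacific; (8-1) mod 4 = 3 into the melted columns → q4_2022.
So row 8 is (Pacific, q4_2022, 620); revenue = 620.

620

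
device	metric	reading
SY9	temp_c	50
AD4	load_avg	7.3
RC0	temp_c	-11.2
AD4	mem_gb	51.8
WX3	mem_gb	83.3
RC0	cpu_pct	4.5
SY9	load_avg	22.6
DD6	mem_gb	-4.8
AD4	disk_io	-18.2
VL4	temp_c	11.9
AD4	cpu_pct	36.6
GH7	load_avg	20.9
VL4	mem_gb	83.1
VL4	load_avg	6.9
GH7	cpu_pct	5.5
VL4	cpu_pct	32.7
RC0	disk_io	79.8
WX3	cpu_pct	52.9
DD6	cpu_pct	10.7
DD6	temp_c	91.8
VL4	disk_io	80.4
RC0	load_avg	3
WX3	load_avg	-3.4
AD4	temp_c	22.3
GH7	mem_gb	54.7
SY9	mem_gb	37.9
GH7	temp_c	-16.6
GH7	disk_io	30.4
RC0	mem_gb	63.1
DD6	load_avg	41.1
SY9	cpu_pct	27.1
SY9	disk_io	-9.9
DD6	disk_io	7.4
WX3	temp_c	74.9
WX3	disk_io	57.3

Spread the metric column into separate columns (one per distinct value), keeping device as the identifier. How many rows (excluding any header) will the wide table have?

7

7 distinct device values → 7 rows.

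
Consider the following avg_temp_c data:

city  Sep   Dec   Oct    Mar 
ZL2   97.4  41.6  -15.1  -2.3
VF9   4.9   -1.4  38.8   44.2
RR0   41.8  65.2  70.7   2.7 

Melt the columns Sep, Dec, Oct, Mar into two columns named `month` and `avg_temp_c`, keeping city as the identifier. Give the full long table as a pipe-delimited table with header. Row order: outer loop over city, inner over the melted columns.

Each (city, column) pair becomes one row: 3 × 4 = 12 rows.
For example, (ZL2, Sep) → avg_temp_c=97.4.

| city | month | avg_temp_c |
| ZL2 | Sep | 97.4 |
| ZL2 | Dec | 41.6 |
| ZL2 | Oct | -15.1 |
| ZL2 | Mar | -2.3 |
| VF9 | Sep | 4.9 |
| VF9 | Dec | -1.4 |
| VF9 | Oct | 38.8 |
| VF9 | Mar | 44.2 |
| RR0 | Sep | 41.8 |
| RR0 | Dec | 65.2 |
| RR0 | Oct | 70.7 |
| RR0 | Mar | 2.7 |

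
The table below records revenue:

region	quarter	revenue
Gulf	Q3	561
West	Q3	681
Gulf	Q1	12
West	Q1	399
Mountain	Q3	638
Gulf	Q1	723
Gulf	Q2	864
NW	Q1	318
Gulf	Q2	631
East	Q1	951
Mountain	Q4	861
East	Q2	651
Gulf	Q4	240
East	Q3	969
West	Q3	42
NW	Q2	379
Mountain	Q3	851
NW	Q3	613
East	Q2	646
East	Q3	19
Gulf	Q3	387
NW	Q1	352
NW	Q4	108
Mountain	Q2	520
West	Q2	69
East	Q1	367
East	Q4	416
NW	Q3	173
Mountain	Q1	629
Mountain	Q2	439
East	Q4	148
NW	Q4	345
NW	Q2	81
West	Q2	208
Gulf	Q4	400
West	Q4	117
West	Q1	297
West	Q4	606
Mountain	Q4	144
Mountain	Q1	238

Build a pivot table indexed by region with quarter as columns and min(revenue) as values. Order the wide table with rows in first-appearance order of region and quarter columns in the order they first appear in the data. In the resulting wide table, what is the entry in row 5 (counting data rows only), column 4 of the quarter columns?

With rows in first-appearance order of region, row 5 is region=East. quarter columns in first-appearance order: Q3, Q1, Q2, Q4; column 4 is Q4.
Long rows with region=East, quarter=Q4: min(416, 148) = 148.

148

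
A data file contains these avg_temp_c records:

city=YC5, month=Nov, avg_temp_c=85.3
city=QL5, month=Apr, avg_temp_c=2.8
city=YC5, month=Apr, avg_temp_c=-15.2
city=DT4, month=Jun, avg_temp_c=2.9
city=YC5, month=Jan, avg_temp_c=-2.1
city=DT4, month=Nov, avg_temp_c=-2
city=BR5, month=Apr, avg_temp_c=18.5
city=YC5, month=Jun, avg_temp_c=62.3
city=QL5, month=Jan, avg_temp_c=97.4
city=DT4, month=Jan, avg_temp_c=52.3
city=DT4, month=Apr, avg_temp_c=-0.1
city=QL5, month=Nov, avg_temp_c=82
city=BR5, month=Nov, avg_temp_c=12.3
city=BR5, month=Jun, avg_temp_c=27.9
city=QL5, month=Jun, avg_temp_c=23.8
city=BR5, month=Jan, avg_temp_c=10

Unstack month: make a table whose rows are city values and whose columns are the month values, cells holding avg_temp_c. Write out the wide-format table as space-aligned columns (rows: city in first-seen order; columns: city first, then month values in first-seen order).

Columns: city plus the 4 distinct month values (Nov, Apr, Jun, Jan).
For example, row YC5 column Nov takes avg_temp_c=85.3 from the long row (YC5, Nov).

city  Nov   Apr    Jun   Jan 
YC5   85.3  -15.2  62.3  -2.1
QL5   82    2.8    23.8  97.4
DT4   -2    -0.1   2.9   52.3
BR5   12.3  18.5   27.9  10  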